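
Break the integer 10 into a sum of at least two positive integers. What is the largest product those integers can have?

Let P[k] be the best product for length k (with at least one cut). For each first piece i, the rest contributes max(k−i, P[k−i]).
P[2] = 1*max(1,0) = 1*1 = 1
P[3] = 1*max(2,1) = 1*2 = 2
P[4] = 2*max(2,1) = 2*2 = 4
P[5] = 2*max(3,2) = 2*3 = 6
P[6] = 3*max(3,2) = 3*3 = 9
P[7] = 2*max(5,6) = 2*6 = 12
P[8] = 2*max(6,9) = 2*9 = 18
P[9] = 3*max(6,9) = 3*9 = 27
P[10] = 2*max(8,18) = 2*18 = 36
One optimal split: 3 + 3 + 2 + 2; product 3*3*2*2 = 36.

36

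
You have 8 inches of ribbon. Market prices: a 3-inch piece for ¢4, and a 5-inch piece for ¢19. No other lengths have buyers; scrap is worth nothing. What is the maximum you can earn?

Let f[k] be the best obtainable value from length k. For each k, try every first piece i and keep the best of price[i] + f[k−i].
f[1] = 0
f[2] = 0
f[3] = 4
f[4] = 4
f[5] = max(4+0, 19+0) = 19
f[6] = max(4+4, 19+0) = 19
f[7] = max(4+4, 19+0) = 19
f[8] = max(4+19, 19+4) = 23
One optimal cutting: 5 + 3 → ¢23.

23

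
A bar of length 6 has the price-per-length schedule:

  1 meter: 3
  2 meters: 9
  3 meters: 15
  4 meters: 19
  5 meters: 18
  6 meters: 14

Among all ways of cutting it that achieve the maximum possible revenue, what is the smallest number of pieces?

Build r[k] bottom-up: r[k] = max over allowed piece i of (p[i] + r[k−i]).
r[1] = 3
r[2] = 9
r[3] = 15
r[4] = 19
r[5] = 24  (first piece 2, then r[3]=15)
r[6] = 30  (first piece 3, then r[3]=15)
Maximum revenue is 30.
Now minimize piece count subject to staying optimal: for each k, pieces[k] = 1 + min over i with p[i]+r[k−i]=r[k] of pieces[k−i].
pieces[3] = 1
pieces[4] = 1
pieces[5] = 2
pieces[6] = 2

2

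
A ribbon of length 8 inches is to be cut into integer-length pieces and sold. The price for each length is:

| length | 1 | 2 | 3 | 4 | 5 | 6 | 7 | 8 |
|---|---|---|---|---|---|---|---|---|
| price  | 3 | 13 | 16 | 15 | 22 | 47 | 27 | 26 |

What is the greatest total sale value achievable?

Let r[k] be the best obtainable value from length k. For each k, try every first piece i and keep the best of price[i] + r[k−i].
r[1] = 3
r[2] = 13
r[3] = 16  (first piece 1, then r[2]=13)
r[4] = 26  (first piece 2, then r[2]=13)
r[5] = 29  (first piece 1, then r[4]=26)
r[6] = 47
r[7] = 50  (first piece 1, then r[6]=47)
r[8] = 60  (first piece 2, then r[6]=47)
One optimal cutting: 6 + 2 → ¢47 + ¢13 = ¢60.

60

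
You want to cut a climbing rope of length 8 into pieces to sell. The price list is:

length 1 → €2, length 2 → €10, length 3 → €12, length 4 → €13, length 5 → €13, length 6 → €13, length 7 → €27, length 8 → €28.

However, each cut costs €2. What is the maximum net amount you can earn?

Consider every possible first cut. v[k] is the best of p[i]+v[k−i] over all sellable i≤k, charging 2 whenever i<k.
v[1] = 2
v[2] = max(2+2-2, 10+0) = 10
v[3] = max(2+10-2, 10+2-2, 12+0) = 12
v[4] = max(2+12-2, 10+10-2, 12+2-2, 13+0) = 18
v[5] = max(2+18-2, 10+12-2, 12+10-2, 13+2-2, 13+0) = 20
v[6] = max(2+20-2, 10+18-2, 12+12-2, 13+10-2, 13+2-2, 13+0) = 26
v[7] = max(2+26-2, 10+20-2, 12+18-2, …, 13+2-2, 27+0) = 28
v[8] = max(2+28-2, 10+26-2, 12+20-2, …, 27+2-2, 28+0) = 34
One optimal plan: pieces 2 + 2 + 2 + 2 (3 cuts) → €40 − €6 = €34.

34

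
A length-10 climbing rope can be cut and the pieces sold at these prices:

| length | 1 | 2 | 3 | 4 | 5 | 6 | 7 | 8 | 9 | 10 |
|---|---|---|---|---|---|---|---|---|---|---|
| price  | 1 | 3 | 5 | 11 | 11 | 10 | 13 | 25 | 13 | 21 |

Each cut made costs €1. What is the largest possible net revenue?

27

Build net[k] bottom-up: net[k] = max over allowed piece i of (p[i] + net[k−i]) − 1 per cut.
net[1] = 1
net[2] = max(1+1-1, 3+0) = 3
net[3] = max(1+3-1, 3+1-1, 5+0) = 5
net[4] = max(1+5-1, 3+3-1, 5+1-1, 11+0) = 11
net[5] = max(1+11-1, 3+5-1, 5+3-1, 11+1-1, 11+0) = 11
net[6] = max(1+11-1, 3+11-1, 5+5-1, 11+3-1, 11+1-1, 10+0) = 13
net[7] = max(1+13-1, 3+11-1, 5+11-1, …, 10+1-1, 13+0) = 15
net[8] = max(1+15-1, 3+13-1, 5+11-1, …, 13+1-1, 25+0) = 25
net[9] = max(1+25-1, 3+15-1, 5+13-1, …, 25+1-1, 13+0) = 25
net[10] = max(1+25-1, 3+25-1, 5+15-1, …, 13+1-1, 21+0) = 27
One optimal plan: pieces 8 + 2 (1 cut) → €28 − €1 = €27.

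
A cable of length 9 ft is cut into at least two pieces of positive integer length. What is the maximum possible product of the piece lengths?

Fill m[k] for k=2..9: at each k try every first piece i and multiply by the better of (k−i) uncut or m[k−i].
Small cases: m[2]=1, m[3]=2, m[4]=4.
m[5] = 2·max(3,2) = 2·3 = 6
m[6] = 3·max(3,2) = 3·3 = 9
m[7] = 2·max(5,6) = 2·6 = 12
m[8] = 2·max(6,9) = 2·9 = 18
m[9] = 3·max(6,9) = 3·9 = 27
One optimal split: 3 + 3 + 3; product 3·3·3 = 27.

27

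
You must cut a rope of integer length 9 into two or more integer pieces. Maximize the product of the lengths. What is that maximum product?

Define prod[k] = max over 1≤i<k of i · max(k−i, prod[k−i]); the inner max lets the remainder stay uncut if that's better.
prod[2] = 1×max(1,0) = 1×1 = 1
prod[3] = max(1×2, 2×1) = 2
prod[4] = max(1×3, 2×2, 3×1) = 4
prod[5] = max(1×4, 2×3, 3×2, 4×1) = 6
prod[6] = max(1×6, 2×4, 3×3, 4×2, 5×1) = 9
prod[7] = max(1×9, 2×6, 3×4, 4×3, 5×2, 6×1) = 12
prod[8] = max(1×12, 2×9, 3×6, …, 6×2, 7×1) = 18
prod[9] = max(1×18, 2×12, 3×9, …, 7×2, 8×1) = 27
One optimal split: 3 + 3 + 3; product 3×3×3 = 27.

27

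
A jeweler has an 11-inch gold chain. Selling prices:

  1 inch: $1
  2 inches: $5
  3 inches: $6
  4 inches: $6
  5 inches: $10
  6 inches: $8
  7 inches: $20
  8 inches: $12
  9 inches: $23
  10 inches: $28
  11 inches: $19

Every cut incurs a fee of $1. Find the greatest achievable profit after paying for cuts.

Consider every possible first cut. net[k] is the best of p[i]+net[k−i] over all sellable i≤k, charging 1 whenever i<k.
net[1] = 1
net[2] = max(1+1-1, 5+0) = 5
net[3] = max(1+5-1, 5+1-1, 6+0) = 6
net[4] = max(1+6-1, 5+5-1, 6+1-1, 6+0) = 9
net[5] = max(1+9-1, 5+6-1, 6+5-1, 6+1-1, 10+0) = 10
net[6] = max(1+10-1, 5+9-1, 6+6-1, 6+5-1, 10+1-1, 8+0) = 13
net[7] = max(1+13-1, 5+10-1, 6+9-1, …, 8+1-1, 20+0) = 20
net[8] = max(1+20-1, 5+13-1, 6+10-1, …, 20+1-1, 12+0) = 20
net[9] = max(1+20-1, 5+20-1, 6+13-1, …, 12+1-1, 23+0) = 24
net[10] = max(1+24-1, 5+20-1, 6+20-1, …, 23+1-1, 28+0) = 28
net[11] = max(1+28-1, 5+24-1, 6+20-1, …, 28+1-1, 19+0) = 28
One optimal plan: pieces 10 + 1 (1 cut) → $29 − $1 = $28.

28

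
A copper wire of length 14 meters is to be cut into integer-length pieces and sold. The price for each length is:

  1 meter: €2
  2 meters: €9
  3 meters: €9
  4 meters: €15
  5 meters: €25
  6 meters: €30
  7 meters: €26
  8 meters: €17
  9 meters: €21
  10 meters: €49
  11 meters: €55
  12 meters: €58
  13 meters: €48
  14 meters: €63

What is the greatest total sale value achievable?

69

Consider every possible first cut. r[k] is the best of p[i]+r[k−i] over all sellable i≤k.
r[1] = 2
r[2] = max(2+2, 9+0) = 9
r[3] = max(2+9, 9+2, 9+0) = 11
r[4] = max(2+11, 9+9, 9+2, 15+0) = 18
r[5] = max(2+18, 9+11, 9+9, 15+2, 25+0) = 25
r[6] = max(2+25, 9+18, 9+11, 15+9, 25+2, 30+0) = 30
r[7] = max(2+30, 9+25, 9+18, …, 30+2, 26+0) = 34
r[8] = max(2+34, 9+30, 9+25, …, 26+2, 17+0) = 39
r[9] = max(2+39, 9+34, 9+30, …, 17+2, 21+0) = 43
r[10] = max(2+43, 9+39, 9+34, …, 21+2, 49+0) = 50
r[11] = max(2+50, 9+43, 9+39, …, 49+2, 55+0) = 55
r[12] = max(2+55, 9+50, 9+43, …, 55+2, 58+0) = 60
r[13] = max(2+60, 9+55, 9+50, …, 58+2, 48+0) = 64
r[14] = max(2+64, 9+60, 9+55, …, 48+2, 63+0) = 69
One optimal cutting: 6 + 6 + 2 → €30 + €30 + €9 = €69.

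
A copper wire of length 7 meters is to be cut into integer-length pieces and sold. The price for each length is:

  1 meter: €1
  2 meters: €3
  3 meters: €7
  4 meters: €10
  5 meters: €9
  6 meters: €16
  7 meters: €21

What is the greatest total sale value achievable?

Consider every possible first cut. v[k] is the best of p[i]+v[k−i] over all sellable i≤k.
v[1] = 1
v[2] = 3
v[3] = 7
v[4] = 10
v[5] = 11  (first piece 1, then v[4]=10)
v[6] = 16
v[7] = 21
Best is to sell the whole 7-meter piece uncut for €21.

21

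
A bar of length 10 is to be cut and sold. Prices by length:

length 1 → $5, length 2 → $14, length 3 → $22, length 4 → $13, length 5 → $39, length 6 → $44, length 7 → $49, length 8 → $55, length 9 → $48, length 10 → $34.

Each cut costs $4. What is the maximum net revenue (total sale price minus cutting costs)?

74

Consider every possible first cut. net[k] is the best of p[i]+net[k−i] over all sellable i≤k, charging 4 whenever i<k.
net[1] = 5
net[2] = max(5+5-4, 14+0) = 14
net[3] = max(5+14-4, 14+5-4, 22+0) = 22
net[4] = max(5+22-4, 14+14-4, 22+5-4, 13+0) = 24
net[5] = max(5+24-4, 14+22-4, 22+14-4, 13+5-4, 39+0) = 39
net[6] = max(5+39-4, 14+24-4, 22+22-4, 13+14-4, 39+5-4, 44+0) = 44
net[7] = max(5+44-4, 14+39-4, 22+24-4, …, 44+5-4, 49+0) = 49
net[8] = max(5+49-4, 14+44-4, 22+39-4, …, 49+5-4, 55+0) = 57
net[9] = max(5+57-4, 14+49-4, 22+44-4, …, 55+5-4, 48+0) = 62
net[10] = max(5+62-4, 14+57-4, 22+49-4, …, 48+5-4, 34+0) = 74
One optimal plan: pieces 5 + 5 (1 cut) → $78 − $4 = $74.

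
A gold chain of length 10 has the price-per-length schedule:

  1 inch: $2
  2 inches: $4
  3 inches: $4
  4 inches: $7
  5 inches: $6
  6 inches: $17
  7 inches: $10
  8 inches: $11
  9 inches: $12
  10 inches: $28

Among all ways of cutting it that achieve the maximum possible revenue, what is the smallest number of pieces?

Consider every possible first cut. r[k] is the best of p[i]+r[k−i] over all sellable i≤k.
r[1] = 2
r[2] = 4  (first piece 1, then r[1]=2)
r[3] = 6  (first piece 1, then r[2]=4)
r[4] = 8  (first piece 1, then r[3]=6)
r[5] = 10  (first piece 1, then r[4]=8)
r[6] = 17
r[7] = 19  (first piece 1, then r[6]=17)
r[8] = 21  (first piece 1, then r[7]=19)
r[9] = 23  (first piece 1, then r[8]=21)
r[10] = 28
Maximum revenue is $28.
Now minimize piece count subject to staying optimal: for each k, pieces[k] = 1 + min over i with p[i]+r[k−i]=r[k] of pieces[k−i].
pieces[7] = 2
pieces[8] = 2
pieces[9] = 3
pieces[10] = 1

1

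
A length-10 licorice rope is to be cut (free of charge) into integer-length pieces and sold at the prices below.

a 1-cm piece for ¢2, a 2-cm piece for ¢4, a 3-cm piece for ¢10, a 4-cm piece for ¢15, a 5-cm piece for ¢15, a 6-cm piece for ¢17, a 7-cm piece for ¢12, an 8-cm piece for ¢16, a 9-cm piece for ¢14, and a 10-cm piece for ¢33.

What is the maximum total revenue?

35

Let best[k] be the best obtainable value from length k. For each k, try every first piece i and keep the best of price[i] + best[k−i].
best[1] = 2
best[2] = 4  (first piece 1, then best[1]=2)
best[3] = 10
best[4] = 15
best[5] = 17  (first piece 1, then best[4]=15)
best[6] = 20  (first piece 3, then best[3]=10)
best[7] = 25  (first piece 3, then best[4]=15)
best[8] = 30  (first piece 4, then best[4]=15)
best[9] = 32  (first piece 1, then best[8]=30)
best[10] = 35  (first piece 3, then best[7]=25)
One optimal cutting: 4 + 3 + 3 → ¢15 + ¢10 + ¢10 = ¢35.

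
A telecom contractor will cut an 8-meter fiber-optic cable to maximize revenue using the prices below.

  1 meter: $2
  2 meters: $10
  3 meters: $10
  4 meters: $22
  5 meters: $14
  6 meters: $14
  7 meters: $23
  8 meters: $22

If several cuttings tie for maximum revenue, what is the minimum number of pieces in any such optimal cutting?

2

Consider every possible first cut. r[k] is the best of p[i]+r[k−i] over all sellable i≤k.
r[1] = 2
r[2] = 10
r[3] = 12  (first piece 1, then r[2]=10)
r[4] = 22
r[5] = 24  (first piece 1, then r[4]=22)
r[6] = 32  (first piece 2, then r[4]=22)
r[7] = 34  (first piece 1, then r[6]=32)
r[8] = 44  (first piece 4, then r[4]=22)
Maximum revenue is $44.
Now minimize piece count subject to staying optimal: for each k, pieces[k] = 1 + min over i with p[i]+r[k−i]=r[k] of pieces[k−i].
pieces[5] = 2
pieces[6] = 2
pieces[7] = 3
pieces[8] = 2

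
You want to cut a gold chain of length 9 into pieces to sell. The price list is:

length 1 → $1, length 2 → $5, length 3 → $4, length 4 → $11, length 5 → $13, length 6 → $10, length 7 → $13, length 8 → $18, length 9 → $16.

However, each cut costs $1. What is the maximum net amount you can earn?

Let v[k] be the best obtainable value from length k. For each k, try every first piece i and keep the best of price[i] + v[k−i] minus the 1 cut fee when i<k.
v[1] = 1
v[2] = 5
v[3] = 5  (first piece 1, then v[2]=5)
v[4] = 11
v[5] = 13
v[6] = 15  (first piece 2, then v[4]=11)
v[7] = 17  (first piece 2, then v[5]=13)
v[8] = 21  (first piece 4, then v[4]=11)
v[9] = 23  (first piece 4, then v[5]=13)
One optimal plan: pieces 5 + 4 (1 cut) → $24 − $1 = $23.

23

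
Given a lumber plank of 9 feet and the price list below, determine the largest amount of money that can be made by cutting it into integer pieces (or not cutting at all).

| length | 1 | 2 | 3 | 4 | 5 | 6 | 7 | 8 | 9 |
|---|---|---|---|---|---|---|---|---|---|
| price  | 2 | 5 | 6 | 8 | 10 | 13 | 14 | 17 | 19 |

22

Consider every possible first cut. r[k] is the best of p[i]+r[k−i] over all sellable i≤k.
r[1] = 2
r[2] = max(2+2, 5+0) = 5
r[3] = max(2+5, 5+2, 6+0) = 7
r[4] = max(2+7, 5+5, 6+2, 8+0) = 10
r[5] = max(2+10, 5+7, 6+5, 8+2, 10+0) = 12
r[6] = max(2+12, 5+10, 6+7, 8+5, 10+2, 13+0) = 15
r[7] = max(2+15, 5+12, 6+10, …, 13+2, 14+0) = 17
r[8] = max(2+17, 5+15, 6+12, …, 14+2, 17+0) = 20
r[9] = max(2+20, 5+17, 6+15, …, 17+2, 19+0) = 22
One optimal cutting: 2 + 2 + 2 + 2 + 1 → $5 + $5 + $5 + $5 + $2 = $22.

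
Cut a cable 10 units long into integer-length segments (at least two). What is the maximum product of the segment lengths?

36

Let f[k] be the best product for length k (with at least one cut). For each first piece i, the rest contributes max(k−i, f[k−i]).
Small cases: f[2]=1, f[3]=2, f[4]=4.
f[5] = 2×max(3,2) = 2×3 = 6
f[6] = 3×max(3,2) = 3×3 = 9
f[7] = 2×max(5,6) = 2×6 = 12
f[8] = 2×max(6,9) = 2×9 = 18
f[9] = 3×max(6,9) = 3×9 = 27
f[10] = 2×max(8,18) = 2×18 = 36
One optimal split: 3 + 3 + 2 + 2; product 3×3×2×2 = 36.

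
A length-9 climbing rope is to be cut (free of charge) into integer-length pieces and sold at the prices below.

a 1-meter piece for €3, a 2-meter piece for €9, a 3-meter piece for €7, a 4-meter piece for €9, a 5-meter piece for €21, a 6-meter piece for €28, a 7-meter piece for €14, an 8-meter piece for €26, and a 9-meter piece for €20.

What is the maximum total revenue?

40

Build R[k] bottom-up: R[k] = max over allowed piece i of (p[i] + R[k−i]).
R[1] = 3
R[2] = max(3+3, 9+0) = 9
R[3] = max(3+9, 9+3, 7+0) = 12
R[4] = max(3+12, 9+9, 7+3, 9+0) = 18
R[5] = max(3+18, 9+12, 7+9, 9+3, 21+0) = 21
R[6] = max(3+21, 9+18, 7+12, 9+9, 21+3, 28+0) = 28
R[7] = max(3+28, 9+21, 7+18, …, 28+3, 14+0) = 31
R[8] = max(3+31, 9+28, 7+21, …, 14+3, 26+0) = 37
R[9] = max(3+37, 9+31, 7+28, …, 26+3, 20+0) = 40
One optimal cutting: 6 + 2 + 1 → €28 + €9 + €3 = €40.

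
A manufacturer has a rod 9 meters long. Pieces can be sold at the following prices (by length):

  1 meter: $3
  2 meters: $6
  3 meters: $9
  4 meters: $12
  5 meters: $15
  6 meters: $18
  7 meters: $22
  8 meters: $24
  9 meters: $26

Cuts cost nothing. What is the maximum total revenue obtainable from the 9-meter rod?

Let best[k] be the best obtainable value from length k. For each k, try every first piece i and keep the best of price[i] + best[k−i].
best[1] = 3
best[2] = max(3+3, 6+0) = 6
best[3] = max(3+6, 6+3, 9+0) = 9
best[4] = max(3+9, 6+6, 9+3, 12+0) = 12
best[5] = max(3+12, 6+9, 9+6, 12+3, 15+0) = 15
best[6] = max(3+15, 6+12, 9+9, 12+6, 15+3, 18+0) = 18
best[7] = max(3+18, 6+15, 9+12, …, 18+3, 22+0) = 22
best[8] = max(3+22, 6+18, 9+15, …, 22+3, 24+0) = 25
best[9] = max(3+25, 6+22, 9+18, …, 24+3, 26+0) = 28
One optimal cutting: 7 + 1 + 1 → $22 + $3 + $3 = $28.

28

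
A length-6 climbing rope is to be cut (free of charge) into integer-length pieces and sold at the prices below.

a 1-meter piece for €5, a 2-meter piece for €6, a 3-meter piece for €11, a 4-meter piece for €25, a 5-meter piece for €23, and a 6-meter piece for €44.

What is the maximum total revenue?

44

Build R[k] bottom-up: R[k] = max over allowed piece i of (p[i] + R[k−i]).
R[1] = 5
R[2] = max(5+5, 6+0) = 10
R[3] = max(5+10, 6+5, 11+0) = 15
R[4] = max(5+15, 6+10, 11+5, 25+0) = 25
R[5] = max(5+25, 6+15, 11+10, 25+5, 23+0) = 30
R[6] = max(5+30, 6+25, 11+15, 25+10, 23+5, 44+0) = 44
Best is to sell the whole 6-meter piece uncut for €44.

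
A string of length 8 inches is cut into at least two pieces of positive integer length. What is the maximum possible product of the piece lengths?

Fill f[k] for k=2..8: at each k try every first piece i and multiply by the better of (k−i) uncut or f[k−i].
f[2] = 1*max(1,0) = 1*1 = 1
f[3] = max(1*2, 2*1) = 2
f[4] = max(1*3, 2*2, 3*1) = 4
f[5] = max(1*4, 2*3, 3*2, 4*1) = 6
f[6] = max(1*6, 2*4, 3*3, 4*2, 5*1) = 9
f[7] = max(1*9, 2*6, 3*4, 4*3, 5*2, 6*1) = 12
f[8] = max(1*12, 2*9, 3*6, …, 6*2, 7*1) = 18
One optimal split: 3 + 3 + 2; product 3*3*2 = 18.

18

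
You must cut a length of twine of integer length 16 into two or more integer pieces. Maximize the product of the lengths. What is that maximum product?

324

Fill m[k] for k=2..16: at each k try every first piece i and multiply by the better of (k−i) uncut or m[k−i].
m[2] = 1·max(1,0) = 1·1 = 1
m[3] = 1·max(2,1) = 1·2 = 2
m[4] = 2·max(2,1) = 2·2 = 4
m[5] = 2·max(3,2) = 2·3 = 6
m[6] = 3·max(3,2) = 3·3 = 9
m[7] = 2·max(5,6) = 2·6 = 12
m[8] = 2·max(6,9) = 2·9 = 18
m[9] = 3·max(6,9) = 3·9 = 27
m[10] = 2·max(8,18) = 2·18 = 36
m[11] = 2·max(9,27) = 2·27 = 54
m[12] = 3·max(9,27) = 3·27 = 81
m[13] = 2·max(11,54) = 2·54 = 108
m[14] = 2·max(12,81) = 2·81 = 162
m[15] = 3·max(12,81) = 3·81 = 243
m[16] = 2·max(14,162) = 2·162 = 324
One optimal split: 3 + 3 + 3 + 3 + 2 + 2; product 3·3·3·3·2·2 = 324.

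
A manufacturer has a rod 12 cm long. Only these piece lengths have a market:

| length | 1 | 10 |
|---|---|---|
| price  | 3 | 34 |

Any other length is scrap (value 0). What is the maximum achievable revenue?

40

Consider every possible first cut. best[k] is the best of p[i]+best[k−i] over all sellable i≤k.
best[1] = 3
best[2] = 6  (first piece 1, then best[1]=3)
best[3] = 9  (first piece 1, then best[2]=6)
best[4] = 12  (first piece 1, then best[3]=9)
best[5] = 15  (first piece 1, then best[4]=12)
best[6] = 18  (first piece 1, then best[5]=15)
best[7] = 21  (first piece 1, then best[6]=18)
best[8] = 24  (first piece 1, then best[7]=21)
best[9] = 27  (first piece 1, then best[8]=24)
best[10] = 34
best[11] = 37  (first piece 1, then best[10]=34)
best[12] = 40  (first piece 1, then best[11]=37)
One optimal cutting: 10 + 1 + 1 → 40.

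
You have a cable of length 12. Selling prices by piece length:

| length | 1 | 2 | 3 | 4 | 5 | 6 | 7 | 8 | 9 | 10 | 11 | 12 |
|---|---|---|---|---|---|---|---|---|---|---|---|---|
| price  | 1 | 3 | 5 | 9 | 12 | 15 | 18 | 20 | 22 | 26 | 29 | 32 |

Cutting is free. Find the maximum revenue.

32

Let best[k] be the best obtainable value from length k. For each k, try every first piece i and keep the best of price[i] + best[k−i].
best[1] = 1
best[2] = 3
best[3] = 5
best[4] = 9
best[5] = 12
best[6] = 15
best[7] = 18
best[8] = 20
best[9] = 22
best[10] = 26
best[11] = 29
best[12] = 32
Best is to sell the whole 12-cm piece uncut for $32.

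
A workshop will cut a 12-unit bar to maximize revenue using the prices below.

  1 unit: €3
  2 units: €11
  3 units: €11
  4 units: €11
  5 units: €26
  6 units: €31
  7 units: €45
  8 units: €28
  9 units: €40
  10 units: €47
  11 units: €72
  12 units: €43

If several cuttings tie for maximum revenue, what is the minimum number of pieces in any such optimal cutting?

2

Build r[k] bottom-up: r[k] = max over allowed piece i of (p[i] + r[k−i]).
r[1] = 3
r[2] = 11
r[3] = 14  (first piece 1, then r[2]=11)
r[4] = 22  (first piece 2, then r[2]=11)
r[5] = 26
r[6] = 33  (first piece 2, then r[4]=22)
r[7] = 45
r[8] = 48  (first piece 1, then r[7]=45)
r[9] = 56  (first piece 2, then r[7]=45)
r[10] = 59  (first piece 1, then r[9]=56)
r[11] = 72
r[12] = 75  (first piece 1, then r[11]=72)
Maximum revenue is €75.
Now minimize piece count subject to staying optimal: for each k, pieces[k] = 1 + min over i with p[i]+r[k−i]=r[k] of pieces[k−i].
pieces[9] = 2
pieces[10] = 3
pieces[11] = 1
pieces[12] = 2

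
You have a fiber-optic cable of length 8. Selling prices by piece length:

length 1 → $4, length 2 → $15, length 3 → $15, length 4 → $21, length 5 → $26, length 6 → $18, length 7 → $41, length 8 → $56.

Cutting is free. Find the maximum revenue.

Consider every possible first cut. r[k] is the best of p[i]+r[k−i] over all sellable i≤k.
r[1] = 4
r[2] = 15
r[3] = 19  (first piece 1, then r[2]=15)
r[4] = 30  (first piece 2, then r[2]=15)
r[5] = 34  (first piece 1, then r[4]=30)
r[6] = 45  (first piece 2, then r[4]=30)
r[7] = 49  (first piece 1, then r[6]=45)
r[8] = 60  (first piece 2, then r[6]=45)
One optimal cutting: 2 + 2 + 2 + 2 → $15 + $15 + $15 + $15 = $60.

60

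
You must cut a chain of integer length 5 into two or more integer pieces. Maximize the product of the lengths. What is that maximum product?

6

Let prod[k] be the best product for length k (with at least one cut). For each first piece i, the rest contributes max(k−i, prod[k−i]).
prod[2] = 1*max(1,0) = 1*1 = 1
prod[3] = 1*max(2,1) = 1*2 = 2
prod[4] = 2*max(2,1) = 2*2 = 4
prod[5] = 2*max(3,2) = 2*3 = 6
One optimal split: 3 + 2; product 3*2 = 6.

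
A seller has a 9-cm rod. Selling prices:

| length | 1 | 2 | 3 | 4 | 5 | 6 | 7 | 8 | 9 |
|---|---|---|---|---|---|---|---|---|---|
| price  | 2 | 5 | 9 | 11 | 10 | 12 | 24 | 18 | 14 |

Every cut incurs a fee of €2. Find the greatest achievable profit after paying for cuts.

27

Build net[k] bottom-up: net[k] = max over allowed piece i of (p[i] + net[k−i]) − 2 per cut.
net[1] = 2
net[2] = 5
net[3] = 9
net[4] = 11
net[5] = 12  (first piece 2, then net[3]=9)
net[6] = 16  (first piece 3, then net[3]=9)
net[7] = 24
net[8] = 24  (first piece 1, then net[7]=24)
net[9] = 27  (first piece 2, then net[7]=24)
One optimal plan: pieces 7 + 2 (1 cut) → €29 − €2 = €27.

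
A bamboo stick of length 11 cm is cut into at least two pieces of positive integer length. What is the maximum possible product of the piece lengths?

54

Let m[k] be the best product for length k (with at least one cut). For each first piece i, the rest contributes max(k−i, m[k−i]).
Small cases: m[2]=1, m[3]=2, m[4]=4, m[5]=6.
m[6] = 3·max(3,2) = 3·3 = 9
m[7] = 2·max(5,6) = 2·6 = 12
m[8] = 2·max(6,9) = 2·9 = 18
m[9] = 3·max(6,9) = 3·9 = 27
m[10] = 2·max(8,18) = 2·18 = 36
m[11] = 2·max(9,27) = 2·27 = 54
One optimal split: 3 + 3 + 3 + 2; product 3·3·3·2 = 54.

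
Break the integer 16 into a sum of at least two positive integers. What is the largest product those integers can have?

324

Fill m[k] for k=2..16: at each k try every first piece i and multiply by the better of (k−i) uncut or m[k−i].
m[2] = 1*max(1,0) = 1*1 = 1
m[3] = 1*max(2,1) = 1*2 = 2
m[4] = 2*max(2,1) = 2*2 = 4
m[5] = 2*max(3,2) = 2*3 = 6
m[6] = 3*max(3,2) = 3*3 = 9
m[7] = 2*max(5,6) = 2*6 = 12
m[8] = 2*max(6,9) = 2*9 = 18
m[9] = 3*max(6,9) = 3*9 = 27
m[10] = 2*max(8,18) = 2*18 = 36
m[11] = 2*max(9,27) = 2*27 = 54
m[12] = 3*max(9,27) = 3*27 = 81
m[13] = 2*max(11,54) = 2*54 = 108
m[14] = 2*max(12,81) = 2*81 = 162
m[15] = 3*max(12,81) = 3*81 = 243
m[16] = 2*max(14,162) = 2*162 = 324
One optimal split: 3 + 3 + 3 + 3 + 2 + 2; product 3*3*3*3*2*2 = 324.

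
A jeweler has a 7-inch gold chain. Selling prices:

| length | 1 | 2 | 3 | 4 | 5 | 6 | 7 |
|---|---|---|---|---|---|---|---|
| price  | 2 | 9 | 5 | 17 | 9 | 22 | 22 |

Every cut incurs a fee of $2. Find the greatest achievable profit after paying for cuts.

24

Consider every possible first cut. r[k] is the best of p[i]+r[k−i] over all sellable i≤k, charging 2 whenever i<k.
r[1] = 2
r[2] = 9
r[3] = 9  (first piece 1, then r[2]=9)
r[4] = 17
r[5] = 17  (first piece 1, then r[4]=17)
r[6] = 24  (first piece 2, then r[4]=17)
r[7] = 24  (first piece 1, then r[6]=24)
One optimal plan: pieces 4 + 2 + 1 (2 cuts) → $28 − $4 = $24.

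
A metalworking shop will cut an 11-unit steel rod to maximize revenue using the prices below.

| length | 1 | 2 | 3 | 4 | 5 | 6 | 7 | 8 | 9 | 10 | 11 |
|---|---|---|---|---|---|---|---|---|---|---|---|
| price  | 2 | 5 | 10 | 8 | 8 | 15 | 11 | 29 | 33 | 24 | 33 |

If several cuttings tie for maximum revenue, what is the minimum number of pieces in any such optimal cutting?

Let r[k] be the best obtainable value from length k. For each k, try every first piece i and keep the best of price[i] + r[k−i].
r[1] = 2
r[2] = 5
r[3] = 10
r[4] = 12  (first piece 1, then r[3]=10)
r[5] = 15  (first piece 2, then r[3]=10)
r[6] = 20  (first piece 3, then r[3]=10)
r[7] = 22  (first piece 1, then r[6]=20)
r[8] = 29
r[9] = 33
r[10] = 35  (first piece 1, then r[9]=33)
r[11] = 39  (first piece 3, then r[8]=29)
Maximum revenue is $39.
Now minimize piece count subject to staying optimal: for each k, pieces[k] = 1 + min over i with p[i]+r[k−i]=r[k] of pieces[k−i].
pieces[8] = 1
pieces[9] = 1
pieces[10] = 2
pieces[11] = 2

2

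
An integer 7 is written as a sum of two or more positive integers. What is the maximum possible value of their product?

12

Let m[k] be the best product for length k (with at least one cut). For each first piece i, the rest contributes max(k−i, m[k−i]).
Small cases: m[2]=1.
m[3] = 1×max(2,1) = 1×2 = 2
m[4] = 2×max(2,1) = 2×2 = 4
m[5] = 2×max(3,2) = 2×3 = 6
m[6] = 3×max(3,2) = 3×3 = 9
m[7] = 2×max(5,6) = 2×6 = 12
One optimal split: 3 + 2 + 2; product 3×2×2 = 12.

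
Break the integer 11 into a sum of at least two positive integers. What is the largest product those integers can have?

54

Define g[k] = max over 1≤i<k of i · max(k−i, g[k−i]); the inner max lets the remainder stay uncut if that's better.
g[2] = 1×max(1,0) = 1×1 = 1
g[3] = 1×max(2,1) = 1×2 = 2
g[4] = 2×max(2,1) = 2×2 = 4
g[5] = 2×max(3,2) = 2×3 = 6
g[6] = 3×max(3,2) = 3×3 = 9
g[7] = 2×max(5,6) = 2×6 = 12
g[8] = 2×max(6,9) = 2×9 = 18
g[9] = 3×max(6,9) = 3×9 = 27
g[10] = 2×max(8,18) = 2×18 = 36
g[11] = 2×max(9,27) = 2×27 = 54
One optimal split: 3 + 3 + 3 + 2; product 3×3×3×2 = 54.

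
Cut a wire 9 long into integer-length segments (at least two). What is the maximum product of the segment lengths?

Define prod[k] = max over 1≤i<k of i · max(k−i, prod[k−i]); the inner max lets the remainder stay uncut if that's better.
Small cases: prod[2]=1, prod[3]=2, prod[4]=4.
prod[5] = 2×max(3,2) = 2×3 = 6
prod[6] = 3×max(3,2) = 3×3 = 9
prod[7] = 2×max(5,6) = 2×6 = 12
prod[8] = 2×max(6,9) = 2×9 = 18
prod[9] = 3×max(6,9) = 3×9 = 27
One optimal split: 3 + 3 + 3; product 3×3×3 = 27.

27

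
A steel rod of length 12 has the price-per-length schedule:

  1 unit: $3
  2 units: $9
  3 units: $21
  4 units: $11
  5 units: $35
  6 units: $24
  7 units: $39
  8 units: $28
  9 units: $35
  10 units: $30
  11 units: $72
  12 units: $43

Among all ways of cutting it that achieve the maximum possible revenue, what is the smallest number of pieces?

Let r[k] be the best obtainable value from length k. For each k, try every first piece i and keep the best of price[i] + r[k−i].
r[1] = 3
r[2] = max(3+3, 9+0) = 9
r[3] = max(3+9, 9+3, 21+0) = 21
r[4] = max(3+21, 9+9, 21+3, 11+0) = 24
r[5] = max(3+24, 9+21, 21+9, 11+3, 35+0) = 35
r[6] = max(3+35, 9+24, 21+21, 11+9, 35+3, 24+0) = 42
r[7] = max(3+42, 9+35, 21+24, …, 24+3, 39+0) = 45
r[8] = max(3+45, 9+42, 21+35, …, 39+3, 28+0) = 56
r[9] = max(3+56, 9+45, 21+42, …, 28+3, 35+0) = 63
r[10] = max(3+63, 9+56, 21+45, …, 35+3, 30+0) = 70
r[11] = max(3+70, 9+63, 21+56, …, 30+3, 72+0) = 77
r[12] = max(3+77, 9+70, 21+63, …, 72+3, 43+0) = 84
Maximum revenue is $84.
Now minimize piece count subject to staying optimal: for each k, pieces[k] = 1 + min over i with p[i]+r[k−i]=r[k] of pieces[k−i].
pieces[9] = 3
pieces[10] = 2
pieces[11] = 3
pieces[12] = 4

4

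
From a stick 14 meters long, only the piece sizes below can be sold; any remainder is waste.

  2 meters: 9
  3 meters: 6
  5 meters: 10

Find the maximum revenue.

Build best[k] bottom-up: best[k] = max over allowed piece i of (p[i] + best[k−i]).
best[1] = 0
best[2] = 9
best[3] = max(9+0, 6+0) = 9
best[4] = max(9+9, 6+0) = 18
best[5] = max(9+9, 6+9, 10+0) = 18
best[6] = max(9+18, 6+9, 10+0) = 27
best[7] = max(9+18, 6+18, 10+9) = 27
best[8] = max(9+27, 6+18, 10+9) = 36
best[9] = max(9+27, 6+27, 10+18) = 36
best[10] = max(9+36, 6+27, 10+18) = 45
best[11] = max(9+36, 6+36, 10+27) = 45
best[12] = max(9+45, 6+36, 10+27) = 54
best[13] = max(9+45, 6+45, 10+36) = 54
best[14] = max(9+54, 6+45, 10+36) = 63
One optimal cutting: 2 + 2 + 2 + 2 + 2 + 2 + 2 → 63.

63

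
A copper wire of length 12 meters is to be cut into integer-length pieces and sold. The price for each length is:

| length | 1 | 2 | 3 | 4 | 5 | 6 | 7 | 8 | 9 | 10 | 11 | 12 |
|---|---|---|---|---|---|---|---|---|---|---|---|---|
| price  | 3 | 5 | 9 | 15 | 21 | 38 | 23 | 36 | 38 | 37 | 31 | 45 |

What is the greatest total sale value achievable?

Build R[k] bottom-up: R[k] = max over allowed piece i of (p[i] + R[k−i]).
R[1] = 3
R[2] = 6  (first piece 1, then R[1]=3)
R[3] = 9  (first piece 1, then R[2]=6)
R[4] = 15
R[5] = 21
R[6] = 38
R[7] = 41  (first piece 1, then R[6]=38)
R[8] = 44  (first piece 1, then R[7]=41)
R[9] = 47  (first piece 1, then R[8]=44)
R[10] = 53  (first piece 4, then R[6]=38)
R[11] = 59  (first piece 5, then R[6]=38)
R[12] = 76  (first piece 6, then R[6]=38)
One optimal cutting: 6 + 6 → €38 + €38 = €76.

76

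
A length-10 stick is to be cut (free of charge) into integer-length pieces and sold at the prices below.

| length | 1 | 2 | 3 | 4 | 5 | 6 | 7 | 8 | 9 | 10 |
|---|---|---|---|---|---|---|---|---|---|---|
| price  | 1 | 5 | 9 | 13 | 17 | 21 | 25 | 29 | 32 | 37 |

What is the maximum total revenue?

37

Let r[k] be the best obtainable value from length k. For each k, try every first piece i and keep the best of price[i] + r[k−i].
r[1] = 1
r[2] = 5
r[3] = 9
r[4] = 13
r[5] = 17
r[6] = 21
r[7] = 25
r[8] = 29
r[9] = 32
r[10] = 37
Best is to sell the whole 10-cm piece uncut for €37.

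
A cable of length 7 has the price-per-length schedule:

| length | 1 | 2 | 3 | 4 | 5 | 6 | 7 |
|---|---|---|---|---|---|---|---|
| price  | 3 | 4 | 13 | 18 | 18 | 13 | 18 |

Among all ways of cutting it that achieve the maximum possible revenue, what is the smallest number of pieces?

Consider every possible first cut. r[k] is the best of p[i]+r[k−i] over all sellable i≤k.
r[1] = 3
r[2] = max(3+3, 4+0) = 6
r[3] = max(3+6, 4+3, 13+0) = 13
r[4] = max(3+13, 4+6, 13+3, 18+0) = 18
r[5] = max(3+18, 4+13, 13+6, 18+3, 18+0) = 21
r[6] = max(3+21, 4+18, 13+13, 18+6, 18+3, 13+0) = 26
r[7] = max(3+26, 4+21, 13+18, …, 13+3, 18+0) = 31
Maximum revenue is €31.
Now minimize piece count subject to staying optimal: for each k, pieces[k] = 1 + min over i with p[i]+r[k−i]=r[k] of pieces[k−i].
pieces[4] = 1
pieces[5] = 2
pieces[6] = 2
pieces[7] = 2

2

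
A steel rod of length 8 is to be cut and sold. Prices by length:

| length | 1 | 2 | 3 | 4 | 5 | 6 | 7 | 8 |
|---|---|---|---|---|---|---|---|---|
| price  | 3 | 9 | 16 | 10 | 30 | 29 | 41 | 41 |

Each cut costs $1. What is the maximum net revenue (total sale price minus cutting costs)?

45

Build r[k] bottom-up: r[k] = max over allowed piece i of (p[i] + r[k−i]) − 1 per cut.
r[1] = 3
r[2] = 9
r[3] = 16
r[4] = 18  (first piece 1, then r[3]=16)
r[5] = 30
r[6] = 32  (first piece 1, then r[5]=30)
r[7] = 41
r[8] = 45  (first piece 3, then r[5]=30)
One optimal plan: pieces 5 + 3 (1 cut) → $46 − $1 = $45.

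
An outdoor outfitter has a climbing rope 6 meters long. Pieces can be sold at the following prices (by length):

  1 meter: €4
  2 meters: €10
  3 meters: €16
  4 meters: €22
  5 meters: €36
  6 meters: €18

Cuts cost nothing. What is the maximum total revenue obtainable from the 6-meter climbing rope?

40

Build r[k] bottom-up: r[k] = max over allowed piece i of (p[i] + r[k−i]).
r[1] = 4
r[2] = max(4+4, 10+0) = 10
r[3] = max(4+10, 10+4, 16+0) = 16
r[4] = max(4+16, 10+10, 16+4, 22+0) = 22
r[5] = max(4+22, 10+16, 16+10, 22+4, 36+0) = 36
r[6] = max(4+36, 10+22, 16+16, 22+10, 36+4, 18+0) = 40
One optimal cutting: 5 + 1 → €36 + €4 = €40.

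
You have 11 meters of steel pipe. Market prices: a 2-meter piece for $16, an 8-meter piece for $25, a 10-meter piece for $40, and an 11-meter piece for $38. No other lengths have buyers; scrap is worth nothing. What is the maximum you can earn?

80

Build f[k] bottom-up: f[k] = max over allowed piece i of (p[i] + f[k−i]).
f[1] = 0
f[2] = 16
f[3] = 16
f[4] = 32  (first piece 2, then f[2]=16)
f[5] = 32
f[6] = 48  (first piece 2, then f[4]=32)
f[7] = 48
f[8] = 64  (first piece 2, then f[6]=48)
f[9] = 64
f[10] = 80  (first piece 2, then f[8]=64)
f[11] = 80
One optimal cutting: pieces 2 + 2 + 2 + 2 + 2 with 1 meter of scrap → $80.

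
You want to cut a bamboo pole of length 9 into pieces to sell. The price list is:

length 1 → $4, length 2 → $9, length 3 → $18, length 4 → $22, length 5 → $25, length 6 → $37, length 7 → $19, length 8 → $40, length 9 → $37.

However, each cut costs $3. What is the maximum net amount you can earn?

52

Let net[k] be the best obtainable value from length k. For each k, try every first piece i and keep the best of price[i] + net[k−i] minus the 3 cut fee when i<k.
net[1] = 4
net[2] = max(4+4-3, 9+0) = 9
net[3] = max(4+9-3, 9+4-3, 18+0) = 18
net[4] = max(4+18-3, 9+9-3, 18+4-3, 22+0) = 22
net[5] = max(4+22-3, 9+18-3, 18+9-3, 22+4-3, 25+0) = 25
net[6] = max(4+25-3, 9+22-3, 18+18-3, 22+9-3, 25+4-3, 37+0) = 37
net[7] = max(4+37-3, 9+25-3, 18+22-3, …, 37+4-3, 19+0) = 38
net[8] = max(4+38-3, 9+37-3, 18+25-3, …, 19+4-3, 40+0) = 43
net[9] = max(4+43-3, 9+38-3, 18+37-3, …, 40+4-3, 37+0) = 52
One optimal plan: pieces 6 + 3 (1 cut) → $55 − $3 = $52.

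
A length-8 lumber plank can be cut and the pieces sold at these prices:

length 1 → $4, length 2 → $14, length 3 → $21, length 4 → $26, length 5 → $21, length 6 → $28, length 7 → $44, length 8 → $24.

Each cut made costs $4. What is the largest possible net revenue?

48

Build r[k] bottom-up: r[k] = max over allowed piece i of (p[i] + r[k−i]) − 4 per cut.
r[1] = 4
r[2] = max(4+4-4, 14+0) = 14
r[3] = max(4+14-4, 14+4-4, 21+0) = 21
r[4] = max(4+21-4, 14+14-4, 21+4-4, 26+0) = 26
r[5] = max(4+26-4, 14+21-4, 21+14-4, 26+4-4, 21+0) = 31
r[6] = max(4+31-4, 14+26-4, 21+21-4, 26+14-4, 21+4-4, 28+0) = 38
r[7] = max(4+38-4, 14+31-4, 21+26-4, …, 28+4-4, 44+0) = 44
r[8] = max(4+44-4, 14+38-4, 21+31-4, …, 44+4-4, 24+0) = 48
One optimal plan: pieces 3 + 3 + 2 (2 cuts) → $56 − $8 = $48.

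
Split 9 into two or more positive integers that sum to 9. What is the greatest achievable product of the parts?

27

Let prod[k] be the best product for length k (with at least one cut). For each first piece i, the rest contributes max(k−i, prod[k−i]).
prod[2] = 1*max(1,0) = 1*1 = 1
prod[3] = 1*max(2,1) = 1*2 = 2
prod[4] = 2*max(2,1) = 2*2 = 4
prod[5] = 2*max(3,2) = 2*3 = 6
prod[6] = 3*max(3,2) = 3*3 = 9
prod[7] = 2*max(5,6) = 2*6 = 12
prod[8] = 2*max(6,9) = 2*9 = 18
prod[9] = 3*max(6,9) = 3*9 = 27
One optimal split: 3 + 3 + 3; product 3*3*3 = 27.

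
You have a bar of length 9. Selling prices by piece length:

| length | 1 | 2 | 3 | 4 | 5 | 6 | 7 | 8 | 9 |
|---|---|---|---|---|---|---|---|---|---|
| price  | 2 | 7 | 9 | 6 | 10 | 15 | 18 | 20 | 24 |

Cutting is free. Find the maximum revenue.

Let v[k] be the best obtainable value from length k. For each k, try every first piece i and keep the best of price[i] + v[k−i].
v[1] = 2
v[2] = max(2+2, 7+0) = 7
v[3] = max(2+7, 7+2, 9+0) = 9
v[4] = max(2+9, 7+7, 9+2, 6+0) = 14
v[5] = max(2+14, 7+9, 9+7, 6+2, 10+0) = 16
v[6] = max(2+16, 7+14, 9+9, 6+7, 10+2, 15+0) = 21
v[7] = max(2+21, 7+16, 9+14, …, 15+2, 18+0) = 23
v[8] = max(2+23, 7+21, 9+16, …, 18+2, 20+0) = 28
v[9] = max(2+28, 7+23, 9+21, …, 20+2, 24+0) = 30
One optimal cutting: 2 + 2 + 2 + 2 + 1 → $7 + $7 + $7 + $7 + $2 = $30.

30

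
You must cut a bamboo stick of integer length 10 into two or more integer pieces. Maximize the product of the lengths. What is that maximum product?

36

Fill f[k] for k=2..10: at each k try every first piece i and multiply by the better of (k−i) uncut or f[k−i].
f[2] = 1×max(1,0) = 1×1 = 1
f[3] = max(1×2, 2×1) = 2
f[4] = max(1×3, 2×2, 3×1) = 4
f[5] = max(1×4, 2×3, 3×2, 4×1) = 6
f[6] = max(1×6, 2×4, 3×3, 4×2, 5×1) = 9
f[7] = max(1×9, 2×6, 3×4, 4×3, 5×2, 6×1) = 12
f[8] = max(1×12, 2×9, 3×6, …, 6×2, 7×1) = 18
f[9] = max(1×18, 2×12, 3×9, …, 7×2, 8×1) = 27
f[10] = max(1×27, 2×18, 3×12, …, 8×2, 9×1) = 36
One optimal split: 3 + 3 + 2 + 2; product 3×3×2×2 = 36.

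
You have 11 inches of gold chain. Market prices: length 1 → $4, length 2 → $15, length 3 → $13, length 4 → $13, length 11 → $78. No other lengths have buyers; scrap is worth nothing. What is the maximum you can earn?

Build best[k] bottom-up: best[k] = max over allowed piece i of (p[i] + best[k−i]).
best[1] = 4
best[2] = max(4+4, 15+0) = 15
best[3] = max(4+15, 15+4, 13+0) = 19
best[4] = max(4+19, 15+15, 13+4, 13+0) = 30
best[5] = max(4+30, 15+19, 13+15, 13+4) = 34
best[6] = max(4+34, 15+30, 13+19, 13+15) = 45
best[7] = max(4+45, 15+34, 13+30, 13+19) = 49
best[8] = max(4+49, 15+45, 13+34, 13+30) = 60
best[9] = max(4+60, 15+49, 13+45, 13+34) = 64
best[10] = max(4+64, 15+60, 13+49, 13+45) = 75
best[11] = max(4+75, 15+64, 13+60, 13+49, 78+0) = 79
One optimal cutting: 2 + 2 + 2 + 2 + 2 + 1 → $79.

79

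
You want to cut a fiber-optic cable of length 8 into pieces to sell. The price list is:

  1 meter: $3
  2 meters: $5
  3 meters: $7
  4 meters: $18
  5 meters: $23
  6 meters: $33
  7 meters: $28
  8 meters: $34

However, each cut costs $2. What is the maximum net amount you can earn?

Let net[k] be the best obtainable value from length k. For each k, try every first piece i and keep the best of price[i] + net[k−i] minus the 2 cut fee when i<k.
net[1] = 3
net[2] = max(3+3-2, 5+0) = 5
net[3] = max(3+5-2, 5+3-2, 7+0) = 7
net[4] = max(3+7-2, 5+5-2, 7+3-2, 18+0) = 18
net[5] = max(3+18-2, 5+7-2, 7+5-2, 18+3-2, 23+0) = 23
net[6] = max(3+23-2, 5+18-2, 7+7-2, 18+5-2, 23+3-2, 33+0) = 33
net[7] = max(3+33-2, 5+23-2, 7+18-2, …, 33+3-2, 28+0) = 34
net[8] = max(3+34-2, 5+33-2, 7+23-2, …, 28+3-2, 34+0) = 36
One optimal plan: pieces 6 + 2 (1 cut) → $38 − $2 = $36.

36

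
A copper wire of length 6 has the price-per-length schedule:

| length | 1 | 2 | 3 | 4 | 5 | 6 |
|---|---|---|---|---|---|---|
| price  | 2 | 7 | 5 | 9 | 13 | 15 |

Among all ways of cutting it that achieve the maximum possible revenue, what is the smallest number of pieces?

Consider every possible first cut. r[k] is the best of p[i]+r[k−i] over all sellable i≤k.
r[1] = 2
r[2] = 7
r[3] = 9  (first piece 1, then r[2]=7)
r[4] = 14  (first piece 2, then r[2]=7)
r[5] = 16  (first piece 1, then r[4]=14)
r[6] = 21  (first piece 2, then r[4]=14)
Maximum revenue is €21.
Now minimize piece count subject to staying optimal: for each k, pieces[k] = 1 + min over i with p[i]+r[k−i]=r[k] of pieces[k−i].
pieces[3] = 2
pieces[4] = 2
pieces[5] = 3
pieces[6] = 3

3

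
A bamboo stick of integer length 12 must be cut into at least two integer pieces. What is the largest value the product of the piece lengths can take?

Define g[k] = max over 1≤i<k of i · max(k−i, g[k−i]); the inner max lets the remainder stay uncut if that's better.
g[2] = 1×max(1,0) = 1×1 = 1
g[3] = max(1×2, 2×1) = 2
g[4] = max(1×3, 2×2, 3×1) = 4
g[5] = max(1×4, 2×3, 3×2, 4×1) = 6
g[6] = max(1×6, 2×4, 3×3, 4×2, 5×1) = 9
g[7] = max(1×9, 2×6, 3×4, 4×3, 5×2, 6×1) = 12
g[8] = max(1×12, 2×9, 3×6, …, 6×2, 7×1) = 18
g[9] = max(1×18, 2×12, 3×9, …, 7×2, 8×1) = 27
g[10] = max(1×27, 2×18, 3×12, …, 8×2, 9×1) = 36
g[11] = max(1×36, 2×27, 3×18, …, 9×2, 10×1) = 54
g[12] = max(1×54, 2×36, 3×27, …, 10×2, 11×1) = 81
One optimal split: 3 + 3 + 3 + 3; product 3×3×3×3 = 81.

81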